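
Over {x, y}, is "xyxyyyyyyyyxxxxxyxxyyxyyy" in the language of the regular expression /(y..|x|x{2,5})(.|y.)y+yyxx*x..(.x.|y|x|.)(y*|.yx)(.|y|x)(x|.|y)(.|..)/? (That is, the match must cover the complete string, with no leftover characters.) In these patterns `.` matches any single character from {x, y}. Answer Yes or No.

Yes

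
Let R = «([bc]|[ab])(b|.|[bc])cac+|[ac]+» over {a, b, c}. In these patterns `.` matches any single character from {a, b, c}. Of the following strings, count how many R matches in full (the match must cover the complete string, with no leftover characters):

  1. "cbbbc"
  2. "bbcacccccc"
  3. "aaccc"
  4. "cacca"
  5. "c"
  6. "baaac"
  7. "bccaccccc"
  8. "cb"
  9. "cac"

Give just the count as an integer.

1 → no match
2 → match
3 → match
4 → match
5 → match
6 → no match
7 → match
8 → no match
9 → match
Total matched: 6

6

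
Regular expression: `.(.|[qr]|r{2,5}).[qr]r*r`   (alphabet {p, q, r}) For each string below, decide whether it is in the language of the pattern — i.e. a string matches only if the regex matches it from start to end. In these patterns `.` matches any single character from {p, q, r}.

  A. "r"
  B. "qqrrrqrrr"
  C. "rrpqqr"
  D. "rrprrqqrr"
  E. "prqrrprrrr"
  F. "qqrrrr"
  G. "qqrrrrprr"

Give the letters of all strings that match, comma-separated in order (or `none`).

F

A → no match
B → no match
C → no match
D → no match
E → no match
F → match
G → no match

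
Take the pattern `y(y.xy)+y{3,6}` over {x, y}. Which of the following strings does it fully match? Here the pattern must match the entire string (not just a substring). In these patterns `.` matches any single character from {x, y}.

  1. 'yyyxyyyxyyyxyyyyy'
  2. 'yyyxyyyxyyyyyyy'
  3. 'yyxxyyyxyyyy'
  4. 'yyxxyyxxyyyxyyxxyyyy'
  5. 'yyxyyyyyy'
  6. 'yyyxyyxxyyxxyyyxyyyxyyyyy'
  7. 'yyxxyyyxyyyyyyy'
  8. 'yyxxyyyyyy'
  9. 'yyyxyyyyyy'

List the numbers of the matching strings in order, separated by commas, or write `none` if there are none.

1 → match
2 → match
3 → match
4 → match
5 → no match
6 → match
7 → match
8 → match
9 → match

1, 2, 3, 4, 6, 7, 8, 9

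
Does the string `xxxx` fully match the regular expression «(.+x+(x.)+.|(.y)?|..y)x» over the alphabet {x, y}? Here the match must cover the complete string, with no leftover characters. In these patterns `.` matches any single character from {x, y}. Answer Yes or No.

No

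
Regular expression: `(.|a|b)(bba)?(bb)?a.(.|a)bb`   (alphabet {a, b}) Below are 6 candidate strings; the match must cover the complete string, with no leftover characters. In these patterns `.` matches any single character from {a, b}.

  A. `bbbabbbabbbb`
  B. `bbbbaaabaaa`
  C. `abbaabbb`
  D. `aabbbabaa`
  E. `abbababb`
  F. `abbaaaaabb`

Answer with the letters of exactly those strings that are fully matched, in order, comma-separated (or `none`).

A → no match
B → no match — must end with `bb`
C → match
D → no match — must end with `bb`
E → match
F → no match

C, E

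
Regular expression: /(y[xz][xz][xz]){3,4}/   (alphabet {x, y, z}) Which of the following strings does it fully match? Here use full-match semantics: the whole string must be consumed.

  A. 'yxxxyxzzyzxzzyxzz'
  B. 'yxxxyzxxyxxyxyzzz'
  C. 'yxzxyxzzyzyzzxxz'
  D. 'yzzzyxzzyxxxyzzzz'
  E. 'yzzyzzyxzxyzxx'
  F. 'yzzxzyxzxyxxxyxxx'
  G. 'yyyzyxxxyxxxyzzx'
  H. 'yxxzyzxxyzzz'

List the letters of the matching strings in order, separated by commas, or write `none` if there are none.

A → no match
B → no match
C → no match
D → no match
E → no match
F → no match
G → no match
H. 'yxxzyzxxyzzz' → match

H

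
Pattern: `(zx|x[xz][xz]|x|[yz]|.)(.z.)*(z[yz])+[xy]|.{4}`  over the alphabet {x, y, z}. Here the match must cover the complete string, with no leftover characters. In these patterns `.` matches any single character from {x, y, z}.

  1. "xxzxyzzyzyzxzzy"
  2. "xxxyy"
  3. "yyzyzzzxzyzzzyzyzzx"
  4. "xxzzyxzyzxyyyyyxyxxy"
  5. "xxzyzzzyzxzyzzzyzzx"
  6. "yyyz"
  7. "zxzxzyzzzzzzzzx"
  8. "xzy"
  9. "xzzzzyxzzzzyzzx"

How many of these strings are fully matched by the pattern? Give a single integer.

1 → no match
2 → no match
3 → match
4 → no match
5 → match
6 → match
7 → match
8 → no match
9 → match
Total matched: 5

5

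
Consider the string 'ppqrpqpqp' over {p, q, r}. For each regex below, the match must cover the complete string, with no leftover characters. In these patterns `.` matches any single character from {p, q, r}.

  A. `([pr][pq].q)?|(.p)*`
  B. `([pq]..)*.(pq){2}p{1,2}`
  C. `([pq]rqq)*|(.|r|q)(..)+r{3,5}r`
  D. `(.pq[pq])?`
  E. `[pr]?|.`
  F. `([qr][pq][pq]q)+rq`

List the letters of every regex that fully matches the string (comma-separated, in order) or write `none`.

B

A → no match
B → match
C → no match
D → no match
E → no match
F → no match — must end with 'qrq'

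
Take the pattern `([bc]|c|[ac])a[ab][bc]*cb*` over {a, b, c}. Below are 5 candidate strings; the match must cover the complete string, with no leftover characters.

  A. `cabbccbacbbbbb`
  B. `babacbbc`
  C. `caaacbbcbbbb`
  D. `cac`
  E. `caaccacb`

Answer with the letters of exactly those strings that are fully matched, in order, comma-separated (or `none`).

A → no match
B → no match
C → no match
D → no match
E → no match

none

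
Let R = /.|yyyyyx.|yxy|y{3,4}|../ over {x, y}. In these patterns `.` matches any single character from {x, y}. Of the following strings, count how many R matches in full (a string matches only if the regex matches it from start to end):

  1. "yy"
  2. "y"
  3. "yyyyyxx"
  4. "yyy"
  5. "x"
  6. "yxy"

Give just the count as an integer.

1 → match
2 → match
3 → match
4 → match
5 → match
6 → match
Total matched: 6

6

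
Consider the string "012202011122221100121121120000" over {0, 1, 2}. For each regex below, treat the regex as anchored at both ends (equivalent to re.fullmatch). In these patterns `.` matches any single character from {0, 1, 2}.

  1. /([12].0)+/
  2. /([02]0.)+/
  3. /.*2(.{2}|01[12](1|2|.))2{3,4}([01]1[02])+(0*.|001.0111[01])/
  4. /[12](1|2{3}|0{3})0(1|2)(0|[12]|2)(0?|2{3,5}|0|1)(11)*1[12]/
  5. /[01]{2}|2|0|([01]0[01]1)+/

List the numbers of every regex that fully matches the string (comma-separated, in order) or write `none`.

1 → no match
2 → no match
3 → match
4 → no match
5 → no match

3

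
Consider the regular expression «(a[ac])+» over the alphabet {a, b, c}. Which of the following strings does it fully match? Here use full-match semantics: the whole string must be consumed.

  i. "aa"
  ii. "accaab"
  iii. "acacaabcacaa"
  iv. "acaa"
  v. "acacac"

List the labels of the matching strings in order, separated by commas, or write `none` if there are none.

i, iv, v

i → match
ii → no match
iii → no match
iv → match
v → match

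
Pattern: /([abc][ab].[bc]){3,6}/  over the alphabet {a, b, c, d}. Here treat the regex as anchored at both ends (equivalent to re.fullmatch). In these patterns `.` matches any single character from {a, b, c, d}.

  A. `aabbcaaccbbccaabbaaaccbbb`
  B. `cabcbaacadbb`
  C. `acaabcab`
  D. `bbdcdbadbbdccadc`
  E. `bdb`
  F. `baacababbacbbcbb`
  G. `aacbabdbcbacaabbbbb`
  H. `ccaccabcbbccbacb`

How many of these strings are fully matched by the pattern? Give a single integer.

0

A → no match
B → no match
C → no match
D → no match
E → no match
F → no match
G → no match
H → no match
Total matched: 0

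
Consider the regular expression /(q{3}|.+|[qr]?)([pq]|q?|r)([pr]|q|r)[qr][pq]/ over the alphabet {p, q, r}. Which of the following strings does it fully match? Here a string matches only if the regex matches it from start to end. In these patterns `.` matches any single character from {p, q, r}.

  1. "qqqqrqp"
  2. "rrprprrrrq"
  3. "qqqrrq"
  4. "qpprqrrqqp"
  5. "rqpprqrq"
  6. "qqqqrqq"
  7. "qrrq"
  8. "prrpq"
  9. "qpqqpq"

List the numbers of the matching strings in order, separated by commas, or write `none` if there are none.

1 → match
2 → match
3 → match
4 → match
5 → match
6 → match
7 → match
8 → no match
9 → no match

1, 2, 3, 4, 5, 6, 7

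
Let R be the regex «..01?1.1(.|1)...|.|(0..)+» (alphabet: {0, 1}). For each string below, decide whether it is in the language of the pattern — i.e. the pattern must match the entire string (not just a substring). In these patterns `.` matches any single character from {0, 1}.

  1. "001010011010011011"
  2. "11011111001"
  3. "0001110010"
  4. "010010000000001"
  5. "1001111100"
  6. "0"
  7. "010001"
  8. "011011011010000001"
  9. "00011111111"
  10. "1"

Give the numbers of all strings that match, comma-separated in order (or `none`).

1 → match
2. "11011111001" → match
3. "0001110010" → match
4 → match
5. "1001111100" → match
6. "0" → match
7. "010001" → match
8 → match
9. "00011111111" → match
10. "1" → match

1, 2, 3, 4, 5, 6, 7, 8, 9, 10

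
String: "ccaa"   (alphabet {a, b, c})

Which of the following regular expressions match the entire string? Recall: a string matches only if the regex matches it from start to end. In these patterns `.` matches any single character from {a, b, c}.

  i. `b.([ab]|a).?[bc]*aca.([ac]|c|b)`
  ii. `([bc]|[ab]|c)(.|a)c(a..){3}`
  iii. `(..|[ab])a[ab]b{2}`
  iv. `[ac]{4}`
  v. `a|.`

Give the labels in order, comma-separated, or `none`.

iv

i → no match — must start with "b"
ii → no match
iii → no match — must end with "b"
iv → match
v → no match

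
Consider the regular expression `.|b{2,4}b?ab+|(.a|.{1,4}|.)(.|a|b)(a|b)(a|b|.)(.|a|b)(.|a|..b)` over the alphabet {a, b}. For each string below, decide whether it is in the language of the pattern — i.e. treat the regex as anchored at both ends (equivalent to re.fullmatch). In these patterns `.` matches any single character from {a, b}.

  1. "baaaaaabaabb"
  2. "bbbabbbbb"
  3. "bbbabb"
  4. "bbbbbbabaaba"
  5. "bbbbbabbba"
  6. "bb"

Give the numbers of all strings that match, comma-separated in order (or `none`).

2, 3

1. "baaaaaabaabb" → no match
2. "bbbabbbbb" → match
3. "bbbabb" → match
4. "bbbbbbabaaba" → no match
5. "bbbbbabbba" → no match
6. "bb" → no match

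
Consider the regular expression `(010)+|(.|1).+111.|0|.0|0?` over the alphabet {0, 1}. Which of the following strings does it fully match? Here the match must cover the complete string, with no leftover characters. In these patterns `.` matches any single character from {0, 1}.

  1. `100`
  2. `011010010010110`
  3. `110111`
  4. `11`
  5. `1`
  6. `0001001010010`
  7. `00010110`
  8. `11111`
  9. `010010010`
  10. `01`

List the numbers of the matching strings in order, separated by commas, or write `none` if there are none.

9

1. `100` → no match
2 → no match
3. `110111` → no match
4. `11` → no match
5. `1` → no match
6 → no match
7. `00010110` → no match
8. `11111` → no match
9. `010010010` → match
10. `01` → no match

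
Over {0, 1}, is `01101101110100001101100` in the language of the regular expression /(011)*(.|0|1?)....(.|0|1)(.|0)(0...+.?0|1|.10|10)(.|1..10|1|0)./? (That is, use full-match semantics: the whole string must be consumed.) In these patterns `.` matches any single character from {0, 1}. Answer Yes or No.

Yes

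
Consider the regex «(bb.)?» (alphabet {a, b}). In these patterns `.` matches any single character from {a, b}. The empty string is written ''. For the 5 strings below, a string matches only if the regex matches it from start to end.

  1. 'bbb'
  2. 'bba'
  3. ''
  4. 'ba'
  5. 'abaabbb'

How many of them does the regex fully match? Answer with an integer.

3

1 → match
2 → match
3 → match
4 → no match
5 → no match
Total matched: 3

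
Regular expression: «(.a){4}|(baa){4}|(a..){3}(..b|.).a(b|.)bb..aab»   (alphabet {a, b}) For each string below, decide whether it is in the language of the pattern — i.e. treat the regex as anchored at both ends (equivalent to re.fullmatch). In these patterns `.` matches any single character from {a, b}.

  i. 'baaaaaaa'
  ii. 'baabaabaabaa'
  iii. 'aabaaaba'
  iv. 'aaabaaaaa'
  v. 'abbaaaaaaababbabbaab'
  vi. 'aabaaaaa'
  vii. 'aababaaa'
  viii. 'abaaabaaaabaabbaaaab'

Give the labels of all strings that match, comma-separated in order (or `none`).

i → match
ii → match
iii → match
iv → no match
v → no match
vi → match
vii → match
viii → match

i, ii, iii, vi, vii, viii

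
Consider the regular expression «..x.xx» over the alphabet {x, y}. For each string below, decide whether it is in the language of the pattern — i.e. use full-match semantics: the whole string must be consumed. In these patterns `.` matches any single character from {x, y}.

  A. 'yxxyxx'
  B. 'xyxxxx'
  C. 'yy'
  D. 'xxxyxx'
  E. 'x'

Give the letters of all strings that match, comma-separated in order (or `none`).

A, B, D

A → match
B → match
C → no match — must end with 'xx'
D → match
E → no match — must end with 'xx'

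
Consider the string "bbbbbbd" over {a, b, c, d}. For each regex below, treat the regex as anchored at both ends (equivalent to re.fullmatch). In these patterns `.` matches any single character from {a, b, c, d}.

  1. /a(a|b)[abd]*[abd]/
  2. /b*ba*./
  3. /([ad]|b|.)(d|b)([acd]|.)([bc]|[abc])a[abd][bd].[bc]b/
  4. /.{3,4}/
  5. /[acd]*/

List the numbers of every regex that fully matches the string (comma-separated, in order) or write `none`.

1 → no match — must start with "a"
2 → match
3 → no match — must end with "b"
4 → no match
5 → no match

2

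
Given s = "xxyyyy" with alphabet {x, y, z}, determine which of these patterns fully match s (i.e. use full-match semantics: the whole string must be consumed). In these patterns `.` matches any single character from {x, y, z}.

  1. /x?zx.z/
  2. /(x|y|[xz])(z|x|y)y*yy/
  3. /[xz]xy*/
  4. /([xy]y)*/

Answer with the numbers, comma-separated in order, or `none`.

1 → no match — must end with "z"
2 → match
3 → match
4 → no match

2, 3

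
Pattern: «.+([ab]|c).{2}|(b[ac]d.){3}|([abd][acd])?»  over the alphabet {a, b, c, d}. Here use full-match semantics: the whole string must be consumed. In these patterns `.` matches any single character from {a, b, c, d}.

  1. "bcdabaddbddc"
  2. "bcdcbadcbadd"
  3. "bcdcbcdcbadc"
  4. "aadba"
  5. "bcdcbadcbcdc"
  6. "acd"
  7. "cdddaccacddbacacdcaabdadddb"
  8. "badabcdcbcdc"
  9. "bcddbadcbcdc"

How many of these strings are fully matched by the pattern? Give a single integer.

5

1. "bcdabaddbddc" → no match
2. "bcdcbadcbadd" → match
3. "bcdcbcdcbadc" → match
4. "aadba" → no match
5. "bcdcbadcbcdc" → match
6. "acd" → no match
7 → no match
8. "badabcdcbcdc" → match
9. "bcddbadcbcdc" → match
Total matched: 5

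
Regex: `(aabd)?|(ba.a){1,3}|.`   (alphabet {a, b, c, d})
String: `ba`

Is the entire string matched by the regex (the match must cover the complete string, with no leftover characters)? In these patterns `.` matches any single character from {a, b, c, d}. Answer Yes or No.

No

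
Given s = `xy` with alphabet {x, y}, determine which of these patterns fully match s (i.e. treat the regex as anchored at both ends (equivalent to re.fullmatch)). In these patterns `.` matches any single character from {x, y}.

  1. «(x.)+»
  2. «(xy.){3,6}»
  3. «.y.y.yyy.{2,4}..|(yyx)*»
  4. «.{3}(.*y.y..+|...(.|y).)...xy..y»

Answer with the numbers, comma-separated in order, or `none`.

1 → match
2 → no match
3 → no match
4 → no match

1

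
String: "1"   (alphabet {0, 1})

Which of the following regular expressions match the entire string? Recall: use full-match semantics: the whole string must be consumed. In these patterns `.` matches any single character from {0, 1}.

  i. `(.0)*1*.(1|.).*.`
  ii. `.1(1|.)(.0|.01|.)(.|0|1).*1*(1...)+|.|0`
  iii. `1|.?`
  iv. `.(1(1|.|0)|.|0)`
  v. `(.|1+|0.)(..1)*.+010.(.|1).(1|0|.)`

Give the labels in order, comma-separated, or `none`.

i → no match
ii → match
iii → match
iv → no match
v → no match

ii, iii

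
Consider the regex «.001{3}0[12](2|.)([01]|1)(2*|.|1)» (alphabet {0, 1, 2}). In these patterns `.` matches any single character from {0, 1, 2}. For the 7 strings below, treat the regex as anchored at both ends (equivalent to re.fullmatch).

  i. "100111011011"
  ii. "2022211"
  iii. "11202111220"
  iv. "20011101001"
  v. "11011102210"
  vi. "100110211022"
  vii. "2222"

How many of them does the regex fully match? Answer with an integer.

i → no match
ii → no match
iii → no match
iv → match
v → no match
vi → no match
vii → no match
Total matched: 1

1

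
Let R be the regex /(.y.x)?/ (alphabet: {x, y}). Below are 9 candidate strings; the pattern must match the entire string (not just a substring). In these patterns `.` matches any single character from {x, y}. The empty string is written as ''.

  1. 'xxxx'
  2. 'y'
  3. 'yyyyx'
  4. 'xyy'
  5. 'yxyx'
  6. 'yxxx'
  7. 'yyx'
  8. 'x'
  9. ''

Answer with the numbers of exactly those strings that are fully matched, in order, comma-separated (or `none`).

1. 'xxxx' → no match
2. 'y' → no match
3. 'yyyyx' → no match
4. 'xyy' → no match
5. 'yxyx' → no match
6. 'yxxx' → no match
7. 'yyx' → no match
8. 'x' → no match
9. '' → match

9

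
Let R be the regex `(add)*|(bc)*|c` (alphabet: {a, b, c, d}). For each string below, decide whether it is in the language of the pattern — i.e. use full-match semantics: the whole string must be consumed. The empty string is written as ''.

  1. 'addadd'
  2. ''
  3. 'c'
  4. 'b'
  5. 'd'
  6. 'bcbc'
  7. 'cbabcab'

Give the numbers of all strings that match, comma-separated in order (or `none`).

1 → match
2 → match
3 → match
4 → no match
5 → no match
6 → match
7 → no match

1, 2, 3, 6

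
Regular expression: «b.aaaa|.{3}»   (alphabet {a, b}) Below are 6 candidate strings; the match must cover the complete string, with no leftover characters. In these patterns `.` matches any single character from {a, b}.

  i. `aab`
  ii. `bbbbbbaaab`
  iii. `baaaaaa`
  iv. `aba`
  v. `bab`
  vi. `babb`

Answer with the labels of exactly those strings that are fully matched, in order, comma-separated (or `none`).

i → match
ii → no match
iii → no match
iv → match
v → match
vi → no match

i, iv, v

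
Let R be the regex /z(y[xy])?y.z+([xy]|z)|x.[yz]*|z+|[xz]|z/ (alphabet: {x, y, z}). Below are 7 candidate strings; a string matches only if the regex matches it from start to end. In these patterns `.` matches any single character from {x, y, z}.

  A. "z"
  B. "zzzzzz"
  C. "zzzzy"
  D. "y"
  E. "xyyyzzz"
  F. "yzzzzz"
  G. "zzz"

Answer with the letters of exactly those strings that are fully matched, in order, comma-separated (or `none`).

A, B, E, G

A → match
B → match
C → no match
D → no match
E → match
F → no match
G → match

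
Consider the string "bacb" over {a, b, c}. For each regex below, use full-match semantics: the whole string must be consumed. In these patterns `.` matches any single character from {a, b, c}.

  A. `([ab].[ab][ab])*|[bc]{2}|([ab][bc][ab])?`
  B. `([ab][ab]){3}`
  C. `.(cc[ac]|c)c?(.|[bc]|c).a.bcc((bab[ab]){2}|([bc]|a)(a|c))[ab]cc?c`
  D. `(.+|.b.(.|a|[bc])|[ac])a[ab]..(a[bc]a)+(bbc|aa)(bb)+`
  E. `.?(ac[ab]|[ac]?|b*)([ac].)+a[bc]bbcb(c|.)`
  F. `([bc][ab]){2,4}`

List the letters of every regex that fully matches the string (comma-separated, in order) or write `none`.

F

A → no match
B → no match
C → no match — must end with "c"
D → no match — must end with "bb"
E → no match
F → match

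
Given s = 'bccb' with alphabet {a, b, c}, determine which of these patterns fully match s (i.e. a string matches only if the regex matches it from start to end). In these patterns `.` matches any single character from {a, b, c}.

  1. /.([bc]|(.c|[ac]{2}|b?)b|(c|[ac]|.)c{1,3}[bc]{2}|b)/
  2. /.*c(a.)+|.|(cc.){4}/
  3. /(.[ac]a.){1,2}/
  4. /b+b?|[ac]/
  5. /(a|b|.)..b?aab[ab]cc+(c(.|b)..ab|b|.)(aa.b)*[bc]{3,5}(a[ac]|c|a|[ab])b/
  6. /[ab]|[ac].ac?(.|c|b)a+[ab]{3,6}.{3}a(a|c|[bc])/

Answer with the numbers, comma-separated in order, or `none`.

1 → match
2 → no match
3 → no match
4 → no match
5 → no match
6 → no match

1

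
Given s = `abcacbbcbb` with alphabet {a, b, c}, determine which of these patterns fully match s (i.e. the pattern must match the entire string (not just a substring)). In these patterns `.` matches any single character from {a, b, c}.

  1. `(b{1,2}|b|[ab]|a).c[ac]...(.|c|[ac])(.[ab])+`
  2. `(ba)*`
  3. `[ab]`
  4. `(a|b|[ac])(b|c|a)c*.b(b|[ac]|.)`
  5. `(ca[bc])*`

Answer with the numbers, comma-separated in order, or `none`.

1 → match
2 → no match
3 → no match
4 → no match
5 → no match

1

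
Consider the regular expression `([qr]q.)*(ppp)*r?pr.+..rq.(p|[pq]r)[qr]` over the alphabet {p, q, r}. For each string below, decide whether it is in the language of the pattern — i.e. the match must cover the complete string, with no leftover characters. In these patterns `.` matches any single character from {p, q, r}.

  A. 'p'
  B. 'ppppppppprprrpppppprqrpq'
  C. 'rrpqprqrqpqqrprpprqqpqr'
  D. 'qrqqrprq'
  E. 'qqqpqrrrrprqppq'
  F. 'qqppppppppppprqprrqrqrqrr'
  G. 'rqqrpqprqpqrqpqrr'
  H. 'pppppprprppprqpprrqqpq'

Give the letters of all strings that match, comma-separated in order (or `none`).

B, F, H

A → no match
B → match
C → no match
D → no match
E → no match
F → match
G → no match
H → match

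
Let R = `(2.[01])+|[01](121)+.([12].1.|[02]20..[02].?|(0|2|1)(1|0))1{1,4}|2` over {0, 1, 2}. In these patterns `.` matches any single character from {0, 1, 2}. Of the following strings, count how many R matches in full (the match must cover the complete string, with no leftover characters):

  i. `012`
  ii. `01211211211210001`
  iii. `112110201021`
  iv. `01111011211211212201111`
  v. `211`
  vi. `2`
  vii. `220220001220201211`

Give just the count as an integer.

4

i → no match
ii → match
iii → match
iv → no match
v → match
vi → match
vii → no match
Total matched: 4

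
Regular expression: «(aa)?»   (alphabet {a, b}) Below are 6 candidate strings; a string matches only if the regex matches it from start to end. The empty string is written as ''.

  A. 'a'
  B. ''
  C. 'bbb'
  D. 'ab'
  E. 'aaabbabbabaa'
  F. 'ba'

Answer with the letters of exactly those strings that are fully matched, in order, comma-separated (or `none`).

A → no match
B → match
C → no match
D → no match
E → no match
F → no match

B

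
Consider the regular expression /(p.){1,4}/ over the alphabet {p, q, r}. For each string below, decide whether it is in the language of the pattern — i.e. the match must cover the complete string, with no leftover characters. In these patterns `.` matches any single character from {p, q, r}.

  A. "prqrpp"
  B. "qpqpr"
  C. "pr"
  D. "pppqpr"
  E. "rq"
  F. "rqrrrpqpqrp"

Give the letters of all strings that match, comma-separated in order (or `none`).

A → no match
B → no match — must start with "p"
C → match
D → match
E → no match — must start with "p"
F → no match — must start with "p"

C, D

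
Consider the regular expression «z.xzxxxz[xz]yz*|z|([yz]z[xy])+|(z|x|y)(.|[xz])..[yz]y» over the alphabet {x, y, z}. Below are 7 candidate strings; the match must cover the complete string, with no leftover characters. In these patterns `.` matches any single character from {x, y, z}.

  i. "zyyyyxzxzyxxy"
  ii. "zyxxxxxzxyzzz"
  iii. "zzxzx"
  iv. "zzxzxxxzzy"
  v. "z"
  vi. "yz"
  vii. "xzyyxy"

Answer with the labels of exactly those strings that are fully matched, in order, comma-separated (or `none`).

i → no match
ii → no match
iii. "zzxzx" → no match
iv. "zzxzxxxzzy" → match
v. "z" → match
vi. "yz" → no match
vii. "xzyyxy" → no match

iv, v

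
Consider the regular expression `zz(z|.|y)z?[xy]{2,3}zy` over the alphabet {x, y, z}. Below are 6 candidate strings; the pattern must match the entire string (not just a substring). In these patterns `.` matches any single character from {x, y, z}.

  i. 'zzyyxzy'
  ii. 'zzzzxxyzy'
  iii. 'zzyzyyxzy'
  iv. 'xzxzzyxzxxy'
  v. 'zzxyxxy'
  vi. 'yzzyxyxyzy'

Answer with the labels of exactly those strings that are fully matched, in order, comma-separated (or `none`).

i → match
ii → match
iii → match
iv → no match — must start with 'zz'
v → no match — must end with 'zy'
vi → no match — must start with 'zz'

i, ii, iii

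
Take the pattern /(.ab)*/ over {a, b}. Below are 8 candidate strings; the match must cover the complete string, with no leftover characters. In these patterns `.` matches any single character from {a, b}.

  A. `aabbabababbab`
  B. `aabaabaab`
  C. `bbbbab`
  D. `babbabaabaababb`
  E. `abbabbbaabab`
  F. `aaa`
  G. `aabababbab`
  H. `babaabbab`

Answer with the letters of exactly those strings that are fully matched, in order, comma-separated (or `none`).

A → no match
B → match
C → no match
D → no match
E → no match
F → no match
G → no match
H → match

B, H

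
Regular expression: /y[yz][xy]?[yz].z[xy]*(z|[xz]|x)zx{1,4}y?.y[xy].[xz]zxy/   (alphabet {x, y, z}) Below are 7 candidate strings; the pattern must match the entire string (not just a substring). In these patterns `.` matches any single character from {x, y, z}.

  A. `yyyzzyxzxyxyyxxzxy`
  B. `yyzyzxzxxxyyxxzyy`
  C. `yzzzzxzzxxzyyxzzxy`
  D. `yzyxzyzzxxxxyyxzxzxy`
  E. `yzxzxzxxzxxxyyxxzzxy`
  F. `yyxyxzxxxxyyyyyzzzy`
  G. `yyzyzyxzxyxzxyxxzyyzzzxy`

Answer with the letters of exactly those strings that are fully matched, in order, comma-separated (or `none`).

A, C, D, E

A → match
B → no match — must end with `zxy`
C → match
D → match
E → match
F → no match — must end with `zxy`
G → no match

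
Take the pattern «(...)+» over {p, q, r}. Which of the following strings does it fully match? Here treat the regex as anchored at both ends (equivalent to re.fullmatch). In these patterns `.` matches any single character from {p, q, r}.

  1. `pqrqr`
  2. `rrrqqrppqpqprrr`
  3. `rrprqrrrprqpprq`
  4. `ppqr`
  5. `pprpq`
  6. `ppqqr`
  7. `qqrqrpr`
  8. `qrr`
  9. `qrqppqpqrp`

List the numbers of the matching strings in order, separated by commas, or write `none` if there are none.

2, 3, 8

1 → no match
2 → match
3 → match
4 → no match
5 → no match
6 → no match
7 → no match
8 → match
9 → no match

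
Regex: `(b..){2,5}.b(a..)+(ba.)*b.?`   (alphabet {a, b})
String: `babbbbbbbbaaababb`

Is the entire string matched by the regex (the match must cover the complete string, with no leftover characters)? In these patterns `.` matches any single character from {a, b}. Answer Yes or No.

No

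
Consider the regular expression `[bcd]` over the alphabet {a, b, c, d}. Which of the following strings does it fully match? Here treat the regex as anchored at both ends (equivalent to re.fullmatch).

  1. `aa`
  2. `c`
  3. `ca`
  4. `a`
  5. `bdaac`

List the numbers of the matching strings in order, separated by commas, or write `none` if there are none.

1. `aa` → no match
2. `c` → match
3. `ca` → no match
4. `a` → no match
5. `bdaac` → no match

2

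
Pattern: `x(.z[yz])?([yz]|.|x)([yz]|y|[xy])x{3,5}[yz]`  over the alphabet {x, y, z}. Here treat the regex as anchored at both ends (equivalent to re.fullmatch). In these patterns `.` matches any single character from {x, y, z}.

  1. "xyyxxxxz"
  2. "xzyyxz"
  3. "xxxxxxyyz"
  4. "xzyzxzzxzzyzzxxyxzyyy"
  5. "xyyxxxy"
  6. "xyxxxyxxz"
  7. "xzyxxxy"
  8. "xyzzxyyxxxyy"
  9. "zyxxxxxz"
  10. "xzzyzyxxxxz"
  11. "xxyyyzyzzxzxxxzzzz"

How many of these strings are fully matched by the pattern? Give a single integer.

4

1. "xyyxxxxz" → match
2. "xzyyxz" → no match
3. "xxxxxxyyz" → no match
4 → no match
5. "xyyxxxy" → match
6. "xyxxxyxxz" → no match
7. "xzyxxxy" → match
8. "xyzzxyyxxxyy" → no match
9. "zyxxxxxz" → no match — must start with "x"
10. "xzzyzyxxxxz" → match
11 → no match
Total matched: 4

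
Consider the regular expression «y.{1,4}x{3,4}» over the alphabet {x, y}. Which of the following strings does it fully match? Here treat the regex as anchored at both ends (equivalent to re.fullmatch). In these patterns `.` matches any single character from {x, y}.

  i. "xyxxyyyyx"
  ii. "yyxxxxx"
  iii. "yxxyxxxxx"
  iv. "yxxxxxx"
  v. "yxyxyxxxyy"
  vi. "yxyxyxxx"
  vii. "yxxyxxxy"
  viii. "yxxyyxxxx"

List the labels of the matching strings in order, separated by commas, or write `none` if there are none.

ii, iii, iv, vi, viii

i → no match — must start with "y"
ii → match
iii → match
iv → match
v → no match — must end with "x"
vi → match
vii → no match — must end with "x"
viii → match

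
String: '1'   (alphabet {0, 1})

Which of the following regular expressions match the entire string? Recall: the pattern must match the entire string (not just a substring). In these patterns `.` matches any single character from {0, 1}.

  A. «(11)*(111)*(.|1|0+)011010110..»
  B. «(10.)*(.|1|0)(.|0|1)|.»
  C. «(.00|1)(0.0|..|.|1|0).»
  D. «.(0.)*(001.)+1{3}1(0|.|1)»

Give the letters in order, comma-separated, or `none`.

A → no match
B → match
C → no match
D → no match

B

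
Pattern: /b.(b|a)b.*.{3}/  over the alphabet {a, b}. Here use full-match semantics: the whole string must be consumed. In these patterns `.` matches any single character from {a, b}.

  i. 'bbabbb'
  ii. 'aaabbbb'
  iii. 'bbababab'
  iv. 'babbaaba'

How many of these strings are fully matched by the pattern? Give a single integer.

i. 'bbabbb' → no match
ii. 'aaabbbb' → no match — must start with 'b'
iii. 'bbababab' → match
iv. 'babbaaba' → match
Total matched: 2

2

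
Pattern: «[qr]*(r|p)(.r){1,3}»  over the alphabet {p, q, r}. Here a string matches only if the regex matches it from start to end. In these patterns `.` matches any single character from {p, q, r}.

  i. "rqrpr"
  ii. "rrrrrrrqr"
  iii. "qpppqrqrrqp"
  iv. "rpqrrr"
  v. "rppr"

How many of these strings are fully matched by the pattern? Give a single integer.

4

i → match
ii → match
iii → no match — must end with "r"
iv → match
v → match
Total matched: 4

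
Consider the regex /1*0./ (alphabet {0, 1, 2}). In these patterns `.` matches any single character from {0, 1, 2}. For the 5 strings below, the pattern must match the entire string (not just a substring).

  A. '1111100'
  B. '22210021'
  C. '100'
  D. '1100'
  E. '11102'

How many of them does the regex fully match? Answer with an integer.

A → match
B → no match
C → match
D → match
E → match
Total matched: 4

4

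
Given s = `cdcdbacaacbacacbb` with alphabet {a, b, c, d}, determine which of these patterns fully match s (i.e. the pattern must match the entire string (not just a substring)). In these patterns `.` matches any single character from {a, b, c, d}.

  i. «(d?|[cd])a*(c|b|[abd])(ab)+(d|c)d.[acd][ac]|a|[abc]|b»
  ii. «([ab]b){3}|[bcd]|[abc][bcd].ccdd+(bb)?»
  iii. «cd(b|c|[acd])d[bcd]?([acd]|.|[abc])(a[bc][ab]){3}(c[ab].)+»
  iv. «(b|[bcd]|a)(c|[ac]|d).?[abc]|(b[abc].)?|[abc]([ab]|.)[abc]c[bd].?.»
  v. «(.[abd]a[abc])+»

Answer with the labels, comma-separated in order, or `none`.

iii

i → no match
ii → no match
iii → match
iv → no match
v → no match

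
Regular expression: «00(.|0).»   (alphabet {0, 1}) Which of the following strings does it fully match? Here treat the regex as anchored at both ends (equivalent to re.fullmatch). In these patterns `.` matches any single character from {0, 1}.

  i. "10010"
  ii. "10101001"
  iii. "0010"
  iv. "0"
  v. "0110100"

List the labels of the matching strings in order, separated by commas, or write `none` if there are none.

iii

i → no match — must start with "00"
ii → no match — must start with "00"
iii → match
iv → no match — must start with "00"
v → no match — must start with "00"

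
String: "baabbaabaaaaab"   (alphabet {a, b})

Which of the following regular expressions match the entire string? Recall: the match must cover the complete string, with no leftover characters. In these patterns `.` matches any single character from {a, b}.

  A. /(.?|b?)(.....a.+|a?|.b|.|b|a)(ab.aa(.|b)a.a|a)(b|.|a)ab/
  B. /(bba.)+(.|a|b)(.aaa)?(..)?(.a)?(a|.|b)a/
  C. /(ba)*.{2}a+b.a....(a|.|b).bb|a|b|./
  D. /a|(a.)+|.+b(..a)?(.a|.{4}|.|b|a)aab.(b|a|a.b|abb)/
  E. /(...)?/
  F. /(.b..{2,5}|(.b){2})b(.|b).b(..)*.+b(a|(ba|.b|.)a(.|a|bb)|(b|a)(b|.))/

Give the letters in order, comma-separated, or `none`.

A

A → match
B → no match — must start with "bba"
C → no match
D → no match
E → no match
F → no match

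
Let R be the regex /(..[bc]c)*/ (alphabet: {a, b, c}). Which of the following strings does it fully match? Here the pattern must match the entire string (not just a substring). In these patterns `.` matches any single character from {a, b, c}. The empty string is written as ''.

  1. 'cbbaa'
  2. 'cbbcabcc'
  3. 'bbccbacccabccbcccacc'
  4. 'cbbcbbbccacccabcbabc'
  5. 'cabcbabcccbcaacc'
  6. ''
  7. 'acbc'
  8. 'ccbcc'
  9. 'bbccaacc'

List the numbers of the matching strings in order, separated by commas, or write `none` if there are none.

1. 'cbbaa' → no match
2. 'cbbcabcc' → match
3 → match
4 → match
5 → match
6. '' → match
7. 'acbc' → match
8. 'ccbcc' → no match
9. 'bbccaacc' → match

2, 3, 4, 5, 6, 7, 9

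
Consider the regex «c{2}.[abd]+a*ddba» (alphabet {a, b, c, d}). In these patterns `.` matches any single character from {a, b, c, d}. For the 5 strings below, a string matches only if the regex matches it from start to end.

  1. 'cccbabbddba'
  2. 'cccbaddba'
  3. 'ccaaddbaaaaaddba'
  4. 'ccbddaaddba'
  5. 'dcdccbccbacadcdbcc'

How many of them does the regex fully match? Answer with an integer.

1 → match
2 → match
3 → match
4 → match
5 → no match — must start with 'c'
Total matched: 4

4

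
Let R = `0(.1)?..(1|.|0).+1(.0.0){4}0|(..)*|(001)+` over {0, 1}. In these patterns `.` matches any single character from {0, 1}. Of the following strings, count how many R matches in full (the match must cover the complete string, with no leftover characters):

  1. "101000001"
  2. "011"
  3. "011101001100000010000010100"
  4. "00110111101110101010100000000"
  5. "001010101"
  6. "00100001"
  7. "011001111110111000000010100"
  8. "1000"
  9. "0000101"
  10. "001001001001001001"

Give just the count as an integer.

5

1. "101000001" → no match
2. "011" → no match
3 → match
4 → match
5. "001010101" → no match
6. "00100001" → match
7 → no match
8. "1000" → match
9. "0000101" → no match
10 → match
Total matched: 5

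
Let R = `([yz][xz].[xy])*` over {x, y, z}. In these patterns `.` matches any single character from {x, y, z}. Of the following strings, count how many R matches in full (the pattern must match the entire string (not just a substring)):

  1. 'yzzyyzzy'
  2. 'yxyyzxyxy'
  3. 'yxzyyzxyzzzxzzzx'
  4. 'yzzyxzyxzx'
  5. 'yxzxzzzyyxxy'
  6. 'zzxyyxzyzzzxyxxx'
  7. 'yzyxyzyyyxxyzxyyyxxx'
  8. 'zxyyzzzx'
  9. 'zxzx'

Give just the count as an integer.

7

1 → match
2 → no match
3 → match
4 → no match
5 → match
6 → match
7 → match
8 → match
9 → match
Total matched: 7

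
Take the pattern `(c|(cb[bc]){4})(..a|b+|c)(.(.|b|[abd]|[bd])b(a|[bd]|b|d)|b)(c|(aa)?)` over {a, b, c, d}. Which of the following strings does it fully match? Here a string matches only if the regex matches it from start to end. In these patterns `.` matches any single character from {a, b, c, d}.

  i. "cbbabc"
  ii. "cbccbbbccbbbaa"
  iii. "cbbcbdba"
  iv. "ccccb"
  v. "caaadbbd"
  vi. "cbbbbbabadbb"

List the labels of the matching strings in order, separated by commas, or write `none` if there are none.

i, v

i → match
ii → no match
iii → no match
iv → no match
v → match
vi → no match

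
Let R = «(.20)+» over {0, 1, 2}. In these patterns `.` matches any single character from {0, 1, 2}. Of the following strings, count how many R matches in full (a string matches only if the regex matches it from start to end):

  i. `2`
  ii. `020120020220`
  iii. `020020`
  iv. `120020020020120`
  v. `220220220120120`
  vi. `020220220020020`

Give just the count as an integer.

i → no match — must end with `20`
ii → match
iii → match
iv → match
v → match
vi → match
Total matched: 5

5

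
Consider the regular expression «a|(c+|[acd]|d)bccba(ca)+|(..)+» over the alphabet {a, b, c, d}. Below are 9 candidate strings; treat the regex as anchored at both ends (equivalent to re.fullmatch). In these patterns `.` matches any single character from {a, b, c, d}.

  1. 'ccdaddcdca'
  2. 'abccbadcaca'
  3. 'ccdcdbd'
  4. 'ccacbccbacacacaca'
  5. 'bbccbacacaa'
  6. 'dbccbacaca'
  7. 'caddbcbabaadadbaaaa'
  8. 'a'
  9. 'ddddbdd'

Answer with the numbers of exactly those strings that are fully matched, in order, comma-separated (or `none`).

1. 'ccdaddcdca' → match
2. 'abccbadcaca' → no match
3. 'ccdcdbd' → no match
4 → no match
5. 'bbccbacacaa' → no match
6. 'dbccbacaca' → match
7 → no match
8. 'a' → match
9. 'ddddbdd' → no match

1, 6, 8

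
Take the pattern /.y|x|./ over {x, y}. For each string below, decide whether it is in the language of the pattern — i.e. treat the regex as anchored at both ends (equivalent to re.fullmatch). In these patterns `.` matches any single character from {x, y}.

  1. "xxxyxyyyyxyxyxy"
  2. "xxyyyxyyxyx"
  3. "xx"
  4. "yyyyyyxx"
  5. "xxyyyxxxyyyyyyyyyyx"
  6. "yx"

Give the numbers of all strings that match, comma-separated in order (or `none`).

none

1 → no match
2 → no match
3 → no match
4 → no match
5 → no match
6 → no match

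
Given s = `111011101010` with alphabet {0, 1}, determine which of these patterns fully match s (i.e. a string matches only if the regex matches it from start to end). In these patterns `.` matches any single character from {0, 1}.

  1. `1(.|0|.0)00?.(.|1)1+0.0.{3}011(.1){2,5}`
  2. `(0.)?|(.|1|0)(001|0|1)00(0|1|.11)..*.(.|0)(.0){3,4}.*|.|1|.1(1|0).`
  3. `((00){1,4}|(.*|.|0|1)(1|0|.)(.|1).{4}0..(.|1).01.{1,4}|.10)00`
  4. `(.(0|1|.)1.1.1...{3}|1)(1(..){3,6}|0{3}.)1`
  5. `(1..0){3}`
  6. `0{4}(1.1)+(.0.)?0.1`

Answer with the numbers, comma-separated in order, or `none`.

5

1 → no match — must end with `1`
2 → no match
3 → no match — must end with `00`
4 → no match — must end with `1`
5 → match
6 → no match — must start with `0`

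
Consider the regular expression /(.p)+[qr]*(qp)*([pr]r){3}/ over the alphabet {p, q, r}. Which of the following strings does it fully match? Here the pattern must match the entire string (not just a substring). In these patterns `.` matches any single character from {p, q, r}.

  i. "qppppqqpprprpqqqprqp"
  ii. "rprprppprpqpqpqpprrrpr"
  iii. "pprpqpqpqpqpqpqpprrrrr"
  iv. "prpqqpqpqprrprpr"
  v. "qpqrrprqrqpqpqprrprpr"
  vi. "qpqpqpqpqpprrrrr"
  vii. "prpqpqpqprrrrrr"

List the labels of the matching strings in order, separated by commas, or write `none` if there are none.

ii, iii, vi

i → no match — must end with "r"
ii → match
iii → match
iv → no match
v → no match
vi → match
vii → no match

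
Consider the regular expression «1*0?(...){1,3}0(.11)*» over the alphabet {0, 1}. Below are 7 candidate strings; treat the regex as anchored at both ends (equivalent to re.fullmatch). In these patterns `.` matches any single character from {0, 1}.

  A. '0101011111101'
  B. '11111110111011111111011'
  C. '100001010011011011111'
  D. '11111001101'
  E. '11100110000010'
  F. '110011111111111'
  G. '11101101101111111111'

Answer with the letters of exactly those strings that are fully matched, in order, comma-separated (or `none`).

B, C, E

A → no match
B → match
C → match
D → no match
E → match
F → no match
G → no match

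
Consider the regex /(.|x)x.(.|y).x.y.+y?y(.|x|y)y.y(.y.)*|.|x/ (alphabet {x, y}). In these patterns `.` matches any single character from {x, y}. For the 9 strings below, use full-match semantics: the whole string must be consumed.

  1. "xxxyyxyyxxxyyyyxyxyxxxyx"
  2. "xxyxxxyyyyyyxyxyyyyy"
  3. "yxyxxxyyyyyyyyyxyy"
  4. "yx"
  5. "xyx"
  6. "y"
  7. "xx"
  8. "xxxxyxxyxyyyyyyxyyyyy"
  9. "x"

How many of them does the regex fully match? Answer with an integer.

1 → no match
2 → match
3 → match
4 → no match
5 → no match
6 → match
7 → no match
8 → match
9 → match
Total matched: 5

5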